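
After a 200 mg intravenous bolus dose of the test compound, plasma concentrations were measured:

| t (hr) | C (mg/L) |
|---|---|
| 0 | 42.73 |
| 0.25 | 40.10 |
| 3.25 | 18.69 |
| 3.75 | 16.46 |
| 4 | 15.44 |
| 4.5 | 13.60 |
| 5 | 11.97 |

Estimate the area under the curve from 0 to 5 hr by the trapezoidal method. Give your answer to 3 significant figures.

Trapezoidal AUC_0→5:
  [0→0.25]: (42.73+40.10)/2 × 0.25 = 10.35375
  [0.25→3.25]: (40.10+18.69)/2 × 3 = 88.185
  [3.25→3.75]: (18.69+16.46)/2 × 0.5 = 8.7875
  [3.75→4]: (16.46+15.44)/2 × 0.25 = 3.9875
  [4→4.5]: (15.44+13.60)/2 × 0.5 = 7.26
  [4.5→5]: (13.60+11.97)/2 × 0.5 = 6.3925
  Sum = 124.96625 mg/L·hr

AUC = 125 mg/L·hr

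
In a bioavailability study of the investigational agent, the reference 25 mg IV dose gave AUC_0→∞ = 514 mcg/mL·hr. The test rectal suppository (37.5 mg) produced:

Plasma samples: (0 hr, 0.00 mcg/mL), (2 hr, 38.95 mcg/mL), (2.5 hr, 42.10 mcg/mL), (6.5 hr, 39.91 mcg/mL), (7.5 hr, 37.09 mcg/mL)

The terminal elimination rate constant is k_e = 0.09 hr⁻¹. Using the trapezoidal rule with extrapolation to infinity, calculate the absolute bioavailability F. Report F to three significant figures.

Trapezoidal AUC_0→7.5 (rectal suppository):
  [0→2]: (0.00+38.95)/2 × 2 = 38.95
  [2→2.5]: (38.95+42.10)/2 × 0.5 = 20.2625
  [2.5→6.5]: (42.10+39.91)/2 × 4 = 164.02
  [6.5→7.5]: (39.91+37.09)/2 × 1 = 38.5
  Sum = 261.7325 mcg/mL·hr
Tail: C_last/k_e = 37.09/0.09 = 412.111
AUC_0→∞ (rectal suppository) = 261.7325 + 412.111 = 673.8435 mcg/mL·hr
F = (AUC_ev/D_ev)/(AUC_iv/D_iv) = (673.8435/37.5)/(514/25) = 17.96916/20.56 = 0.8740

F = 0.874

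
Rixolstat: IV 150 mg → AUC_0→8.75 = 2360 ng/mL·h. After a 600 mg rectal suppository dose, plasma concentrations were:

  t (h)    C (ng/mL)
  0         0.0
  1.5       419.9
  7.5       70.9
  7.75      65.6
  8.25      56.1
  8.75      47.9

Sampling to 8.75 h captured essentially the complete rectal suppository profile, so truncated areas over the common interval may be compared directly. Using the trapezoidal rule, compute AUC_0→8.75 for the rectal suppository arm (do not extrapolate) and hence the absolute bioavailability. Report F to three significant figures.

F = 0.197

Trapezoidal AUC_0→8.75 (rectal suppository):
  [0→1.5]: (0.0+419.9)/2 × 1.5 = 314.925
  [1.5→7.5]: (419.9+70.9)/2 × 6 = 1472.4
  [7.5→7.75]: (70.9+65.6)/2 × 0.25 = 17.0625
  [7.75→8.25]: (65.6+56.1)/2 × 0.5 = 30.425
  [8.25→8.75]: (56.1+47.9)/2 × 0.5 = 26.0
  Sum = 1860.8125 ng/mL·h
F = (AUC_ev/D_ev)/(AUC_iv/D_iv) = (1860.8125/600)/(2360/150) = 3.10135/15.7333 = 0.1971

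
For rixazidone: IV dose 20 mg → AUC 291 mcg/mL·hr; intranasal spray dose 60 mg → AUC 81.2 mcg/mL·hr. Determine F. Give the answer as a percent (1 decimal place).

F = (AUC_ev / D_ev) / (AUC_iv / D_iv)
  = (81.2/60) / (291/20)
  = 1.35333 / 14.55 = 0.0930
  = 9.30%

F = 9.3%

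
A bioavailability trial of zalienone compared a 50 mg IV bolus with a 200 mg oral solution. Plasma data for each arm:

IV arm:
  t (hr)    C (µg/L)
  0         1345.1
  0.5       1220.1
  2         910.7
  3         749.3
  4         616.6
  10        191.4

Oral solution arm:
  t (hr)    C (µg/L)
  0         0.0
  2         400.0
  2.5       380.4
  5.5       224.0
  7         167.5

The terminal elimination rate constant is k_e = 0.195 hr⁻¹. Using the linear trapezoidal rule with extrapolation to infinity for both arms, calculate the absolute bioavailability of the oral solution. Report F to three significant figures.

F = 0.0927

Trapezoidal AUC_0→10 (IV):
  [0→0.5]: (1345.1+1220.1)/2 × 0.5 = 641.3
  [0.5→2]: (1220.1+910.7)/2 × 1.5 = 1598.1
  [2→3]: (910.7+749.3)/2 × 1 = 830.0
  [3→4]: (749.3+616.6)/2 × 1 = 682.95
  [4→10]: (616.6+191.4)/2 × 6 = 2424.0
  Sum = 6176.35 µg/L·hr
IV tail: 191.4/0.195 = 981.538; AUC_iv,0→∞ = 6176.35 + 981.538 = 7157.888 µg/L·hr
Trapezoidal AUC_0→7 (oral solution):
  [0→2]: (0.0+400.0)/2 × 2 = 400.0
  [2→2.5]: (400.0+380.4)/2 × 0.5 = 195.1
  [2.5→5.5]: (380.4+224.0)/2 × 3 = 906.6
  [5.5→7]: (224.0+167.5)/2 × 1.5 = 293.625
  Sum = 1795.325 µg/L·hr
oral solution tail: 167.5/0.195 = 858.974; AUC_ev,0→∞ = 1795.325 + 858.974 = 2654.299 µg/L·hr
F = (AUC_ev/D_ev)/(AUC_iv/D_iv) = (2654.299/200)/(7157.888/50) = 13.271495/143.15776 = 0.0927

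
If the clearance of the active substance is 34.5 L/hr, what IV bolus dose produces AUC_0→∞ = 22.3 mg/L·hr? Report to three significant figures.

Dose_iv = CL × AUC_0→∞
     = 34.5 × 22.3 = 769.35 mg

Dose = 769 mg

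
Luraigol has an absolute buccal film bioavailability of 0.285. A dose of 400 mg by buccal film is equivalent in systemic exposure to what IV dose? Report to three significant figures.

D_iv = 114 mg

Systemic exposure from an extravascular dose = F × D_ev, so the equivalent IV dose is F × D_ev.
D_iv = F × D_ev = 0.285 × 400 = 114 mg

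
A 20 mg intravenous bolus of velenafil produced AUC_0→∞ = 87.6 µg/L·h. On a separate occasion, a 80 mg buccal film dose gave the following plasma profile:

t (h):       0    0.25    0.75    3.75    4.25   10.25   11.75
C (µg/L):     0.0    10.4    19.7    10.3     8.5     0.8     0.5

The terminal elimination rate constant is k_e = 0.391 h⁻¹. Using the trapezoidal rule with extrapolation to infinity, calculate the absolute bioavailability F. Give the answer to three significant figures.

Trapezoidal AUC_0→11.75 (buccal film):
  [0→0.25]: (0.0+10.4)/2 × 0.25 = 1.3
  [0.25→0.75]: (10.4+19.7)/2 × 0.5 = 7.525
  [0.75→3.75]: (19.7+10.3)/2 × 3 = 45.0
  [3.75→4.25]: (10.3+8.5)/2 × 0.5 = 4.7
  [4.25→10.25]: (8.5+0.8)/2 × 6 = 27.9
  [10.25→11.75]: (0.8+0.5)/2 × 1.5 = 0.975
  Sum = 87.4 µg/L·h
Tail: C_last/k_e = 0.5/0.391 = 1.279
AUC_0→∞ (buccal film) = 87.4 + 1.279 = 88.679 µg/L·h
F = (AUC_ev/D_ev)/(AUC_iv/D_iv) = (88.679/80)/(87.6/20) = 1.1084875/4.38 = 0.2531

F = 0.253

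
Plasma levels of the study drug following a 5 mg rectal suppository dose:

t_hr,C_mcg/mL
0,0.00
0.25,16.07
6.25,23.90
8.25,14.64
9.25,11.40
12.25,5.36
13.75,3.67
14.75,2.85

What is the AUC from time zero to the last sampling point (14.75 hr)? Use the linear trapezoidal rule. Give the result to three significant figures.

AUC = 209 mcg/mL·hr

Trapezoidal AUC_0→14.75:
  [0→0.25]: (0.00+16.07)/2 × 0.25 = 2.00875
  [0.25→6.25]: (16.07+23.90)/2 × 6 = 119.91
  [6.25→8.25]: (23.90+14.64)/2 × 2 = 38.54
  [8.25→9.25]: (14.64+11.40)/2 × 1 = 13.02
  [9.25→12.25]: (11.40+5.36)/2 × 3 = 25.14
  [12.25→13.75]: (5.36+3.67)/2 × 1.5 = 6.7725
  [13.75→14.75]: (3.67+2.85)/2 × 1 = 3.26
  Sum = 208.65125 mcg/mL·hr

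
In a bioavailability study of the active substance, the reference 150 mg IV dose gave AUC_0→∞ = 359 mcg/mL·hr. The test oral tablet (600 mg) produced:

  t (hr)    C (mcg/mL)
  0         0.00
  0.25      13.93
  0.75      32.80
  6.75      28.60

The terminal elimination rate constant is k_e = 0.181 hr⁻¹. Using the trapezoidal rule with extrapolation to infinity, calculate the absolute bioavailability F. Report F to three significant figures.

F = 0.248

Trapezoidal AUC_0→6.75 (oral tablet):
  [0→0.25]: (0.00+13.93)/2 × 0.25 = 1.74125
  [0.25→0.75]: (13.93+32.80)/2 × 0.5 = 11.6825
  [0.75→6.75]: (32.80+28.60)/2 × 6 = 184.2
  Sum = 197.62375 mcg/mL·hr
Tail: C_last/k_e = 28.60/0.181 = 158.011
AUC_0→∞ (oral tablet) = 197.62375 + 158.011 = 355.63475 mcg/mL·hr
F = (AUC_ev/D_ev)/(AUC_iv/D_iv) = (355.63475/600)/(359/150) = 0.592725/2.39333 = 0.2477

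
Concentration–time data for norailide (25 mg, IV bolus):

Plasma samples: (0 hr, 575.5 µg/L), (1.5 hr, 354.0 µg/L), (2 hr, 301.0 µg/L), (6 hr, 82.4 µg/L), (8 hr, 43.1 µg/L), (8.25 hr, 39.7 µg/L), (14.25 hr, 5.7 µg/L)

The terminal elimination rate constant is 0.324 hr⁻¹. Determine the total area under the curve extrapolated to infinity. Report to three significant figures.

Trapezoidal AUC_0→14.25:
  [0→1.5]: (575.5+354.0)/2 × 1.5 = 697.125
  [1.5→2]: (354.0+301.0)/2 × 0.5 = 163.75
  [2→6]: (301.0+82.4)/2 × 4 = 766.8
  [6→8]: (82.4+43.1)/2 × 2 = 125.5
  [8→8.25]: (43.1+39.7)/2 × 0.25 = 10.35
  [8.25→14.25]: (39.7+5.7)/2 × 6 = 136.2
  Sum = 1899.725 µg/L·hr
Extrapolated tail: C_last / k_e = 5.7 / 0.324 = 17.593
AUC_0→∞ = 1899.725 + 17.593 = 1917.318 µg/L·hr

AUC = 1920 µg/L·hr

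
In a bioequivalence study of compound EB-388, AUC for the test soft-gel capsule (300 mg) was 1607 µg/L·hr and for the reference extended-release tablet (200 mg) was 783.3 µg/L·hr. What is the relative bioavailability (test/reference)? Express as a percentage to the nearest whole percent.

F_rel = 137%

F_rel = (AUC_test/D_test) / (AUC_ref/D_ref)
      = (1607/300) / (783.3/200)
      = 5.35667 / 3.9165 = 1.3677 = 136.77%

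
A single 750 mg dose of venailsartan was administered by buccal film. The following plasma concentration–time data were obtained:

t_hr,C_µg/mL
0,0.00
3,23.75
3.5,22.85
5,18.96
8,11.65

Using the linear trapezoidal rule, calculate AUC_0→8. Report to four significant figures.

Trapezoidal AUC_0→8:
  [0→3]: (0.00+23.75)/2 × 3 = 35.625
  [3→3.5]: (23.75+22.85)/2 × 0.5 = 11.65
  [3.5→5]: (22.85+18.96)/2 × 1.5 = 31.3575
  [5→8]: (18.96+11.65)/2 × 3 = 45.915
  Sum = 124.5475 µg/mL·hr

AUC = 124.5 µg/mL·hr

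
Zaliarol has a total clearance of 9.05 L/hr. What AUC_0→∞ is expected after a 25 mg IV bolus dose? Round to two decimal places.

AUC = 2.76 mg/L·hr

AUC_0→∞ = Dose_iv / CL
        = 25 / 9.05 = 2.76243 mg/L·hr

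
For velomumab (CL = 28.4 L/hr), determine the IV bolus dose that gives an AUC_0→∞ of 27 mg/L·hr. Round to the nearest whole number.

Dose_iv = CL × AUC_0→∞
     = 28.4 × 27 = 766.8 mg

Dose = 767 mg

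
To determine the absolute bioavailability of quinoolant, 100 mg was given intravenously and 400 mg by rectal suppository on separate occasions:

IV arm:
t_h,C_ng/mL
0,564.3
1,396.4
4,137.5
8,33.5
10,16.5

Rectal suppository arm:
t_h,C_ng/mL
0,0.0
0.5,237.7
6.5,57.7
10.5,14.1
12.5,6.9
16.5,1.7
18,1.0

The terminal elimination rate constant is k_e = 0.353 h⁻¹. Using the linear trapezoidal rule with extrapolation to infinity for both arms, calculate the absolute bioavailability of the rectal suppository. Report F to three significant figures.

F = 0.165

Trapezoidal AUC_0→10 (IV):
  [0→1]: (564.3+396.4)/2 × 1 = 480.35
  [1→4]: (396.4+137.5)/2 × 3 = 800.85
  [4→8]: (137.5+33.5)/2 × 4 = 342.0
  [8→10]: (33.5+16.5)/2 × 2 = 50.0
  Sum = 1673.2 ng/mL·h
IV tail: 16.5/0.353 = 46.742; AUC_iv,0→∞ = 1673.2 + 46.742 = 1719.942 ng/mL·h
Trapezoidal AUC_0→18 (rectal suppository):
  [0→0.5]: (0.0+237.7)/2 × 0.5 = 59.425
  [0.5→6.5]: (237.7+57.7)/2 × 6 = 886.2
  [6.5→10.5]: (57.7+14.1)/2 × 4 = 143.6
  [10.5→12.5]: (14.1+6.9)/2 × 2 = 21.0
  [12.5→16.5]: (6.9+1.7)/2 × 4 = 17.2
  [16.5→18]: (1.7+1.0)/2 × 1.5 = 2.025
  Sum = 1129.45 ng/mL·h
rectal suppository tail: 1.0/0.353 = 2.833; AUC_ev,0→∞ = 1129.45 + 2.833 = 1132.283 ng/mL·h
F = (AUC_ev/D_ev)/(AUC_iv/D_iv) = (1132.283/400)/(1719.942/100) = 2.8307075/17.19942 = 0.1646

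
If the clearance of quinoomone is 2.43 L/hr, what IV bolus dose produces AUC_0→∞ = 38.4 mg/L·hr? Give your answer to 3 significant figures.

Dose_iv = CL × AUC_0→∞
     = 2.43 × 38.4 = 93.312 mg

Dose = 93.3 mg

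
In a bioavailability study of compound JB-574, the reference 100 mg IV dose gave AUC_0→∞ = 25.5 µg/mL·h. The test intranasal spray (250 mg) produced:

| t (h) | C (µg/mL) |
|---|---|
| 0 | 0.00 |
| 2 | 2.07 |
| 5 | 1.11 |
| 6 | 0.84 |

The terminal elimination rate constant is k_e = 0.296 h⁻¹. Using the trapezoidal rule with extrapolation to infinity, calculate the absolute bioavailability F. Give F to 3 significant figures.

F = 0.167

Trapezoidal AUC_0→6 (intranasal spray):
  [0→2]: (0.00+2.07)/2 × 2 = 2.07
  [2→5]: (2.07+1.11)/2 × 3 = 4.77
  [5→6]: (1.11+0.84)/2 × 1 = 0.975
  Sum = 7.815 µg/mL·h
Tail: C_last/k_e = 0.84/0.296 = 2.838
AUC_0→∞ (intranasal spray) = 7.815 + 2.838 = 10.653 µg/mL·h
F = (AUC_ev/D_ev)/(AUC_iv/D_iv) = (10.653/250)/(25.5/100) = 0.042612/0.255 = 0.1671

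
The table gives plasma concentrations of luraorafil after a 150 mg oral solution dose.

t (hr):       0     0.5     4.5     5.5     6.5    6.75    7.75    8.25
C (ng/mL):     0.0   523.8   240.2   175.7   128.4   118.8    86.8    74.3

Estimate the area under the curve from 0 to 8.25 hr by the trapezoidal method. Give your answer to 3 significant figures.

Trapezoidal AUC_0→8.25:
  [0→0.5]: (0.0+523.8)/2 × 0.5 = 130.95
  [0.5→4.5]: (523.8+240.2)/2 × 4 = 1528.0
  [4.5→5.5]: (240.2+175.7)/2 × 1 = 207.95
  [5.5→6.5]: (175.7+128.4)/2 × 1 = 152.05
  [6.5→6.75]: (128.4+118.8)/2 × 0.25 = 30.9
  [6.75→7.75]: (118.8+86.8)/2 × 1 = 102.8
  [7.75→8.25]: (86.8+74.3)/2 × 0.5 = 40.275
  Sum = 2192.925 ng/mL·hr

AUC = 2190 ng/mL·hr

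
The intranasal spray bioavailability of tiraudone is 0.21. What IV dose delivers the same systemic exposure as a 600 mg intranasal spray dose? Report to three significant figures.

Systemic exposure from an extravascular dose = F × D_ev, so the equivalent IV dose is F × D_ev.
D_iv = F × D_ev = 0.21 × 600 = 126 mg

D_iv = 126 mg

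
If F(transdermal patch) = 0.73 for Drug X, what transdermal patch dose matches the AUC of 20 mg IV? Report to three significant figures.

D_transdermal = 27.4 mg

For equal systemic exposure: F × D_ev = D_iv
D_ev = D_iv / F = 20 / 0.73 = 27.3973 mg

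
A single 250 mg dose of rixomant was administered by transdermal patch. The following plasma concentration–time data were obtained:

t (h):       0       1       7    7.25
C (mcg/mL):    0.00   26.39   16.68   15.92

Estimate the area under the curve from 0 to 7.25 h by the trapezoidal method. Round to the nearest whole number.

AUC = 146 mcg/mL·h

Trapezoidal AUC_0→7.25:
  [0→1]: (0.00+26.39)/2 × 1 = 13.195
  [1→7]: (26.39+16.68)/2 × 6 = 129.21
  [7→7.25]: (16.68+15.92)/2 × 0.25 = 4.075
  Sum = 146.48 mcg/mL·h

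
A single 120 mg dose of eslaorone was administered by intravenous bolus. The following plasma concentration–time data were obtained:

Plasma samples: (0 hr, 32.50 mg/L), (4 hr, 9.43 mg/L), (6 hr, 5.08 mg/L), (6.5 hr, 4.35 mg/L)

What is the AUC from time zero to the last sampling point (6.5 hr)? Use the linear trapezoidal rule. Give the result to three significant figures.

AUC = 101 mg/L·hr

Trapezoidal AUC_0→6.5:
  [0→4]: (32.50+9.43)/2 × 4 = 83.86
  [4→6]: (9.43+5.08)/2 × 2 = 14.51
  [6→6.5]: (5.08+4.35)/2 × 0.5 = 2.3575
  Sum = 100.7275 mg/L·hr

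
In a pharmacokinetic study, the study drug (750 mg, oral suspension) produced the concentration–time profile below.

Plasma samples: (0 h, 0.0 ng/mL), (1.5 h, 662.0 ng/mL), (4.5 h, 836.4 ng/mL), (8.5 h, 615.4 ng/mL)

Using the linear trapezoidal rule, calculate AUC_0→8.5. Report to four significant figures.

Trapezoidal AUC_0→8.5:
  [0→1.5]: (0.0+662.0)/2 × 1.5 = 496.5
  [1.5→4.5]: (662.0+836.4)/2 × 3 = 2247.6
  [4.5→8.5]: (836.4+615.4)/2 × 4 = 2903.6
  Sum = 5647.7 ng/mL·h

AUC = 5648 ng/mL·h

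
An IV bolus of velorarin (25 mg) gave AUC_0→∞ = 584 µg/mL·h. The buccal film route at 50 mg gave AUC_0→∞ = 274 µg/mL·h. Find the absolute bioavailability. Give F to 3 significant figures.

F = (AUC_ev / D_ev) / (AUC_iv / D_iv)
  = (274/50) / (584/25)
  = 5.48 / 23.36 = 0.2346

F = 0.235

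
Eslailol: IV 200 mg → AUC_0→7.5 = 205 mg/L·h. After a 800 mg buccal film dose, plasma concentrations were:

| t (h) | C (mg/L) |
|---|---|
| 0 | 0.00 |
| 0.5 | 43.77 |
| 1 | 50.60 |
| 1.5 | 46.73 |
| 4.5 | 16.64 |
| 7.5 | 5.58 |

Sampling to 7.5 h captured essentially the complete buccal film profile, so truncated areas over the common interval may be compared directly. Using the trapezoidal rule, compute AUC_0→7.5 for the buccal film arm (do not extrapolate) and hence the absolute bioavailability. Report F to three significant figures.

Trapezoidal AUC_0→7.5 (buccal film):
  [0→0.5]: (0.00+43.77)/2 × 0.5 = 10.9425
  [0.5→1]: (43.77+50.60)/2 × 0.5 = 23.5925
  [1→1.5]: (50.60+46.73)/2 × 0.5 = 24.3325
  [1.5→4.5]: (46.73+16.64)/2 × 3 = 95.055
  [4.5→7.5]: (16.64+5.58)/2 × 3 = 33.33
  Sum = 187.2525 mg/L·h
F = (AUC_ev/D_ev)/(AUC_iv/D_iv) = (187.2525/800)/(205/200) = 0.234066/1.025 = 0.2284

F = 0.228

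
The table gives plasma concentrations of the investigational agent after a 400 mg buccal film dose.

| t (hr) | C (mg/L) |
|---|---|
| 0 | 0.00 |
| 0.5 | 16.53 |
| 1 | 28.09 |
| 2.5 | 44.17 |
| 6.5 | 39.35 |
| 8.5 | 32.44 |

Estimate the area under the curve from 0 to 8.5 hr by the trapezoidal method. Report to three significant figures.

Trapezoidal AUC_0→8.5:
  [0→0.5]: (0.00+16.53)/2 × 0.5 = 4.1325
  [0.5→1]: (16.53+28.09)/2 × 0.5 = 11.155
  [1→2.5]: (28.09+44.17)/2 × 1.5 = 54.195
  [2.5→6.5]: (44.17+39.35)/2 × 4 = 167.04
  [6.5→8.5]: (39.35+32.44)/2 × 2 = 71.79
  Sum = 308.3125 mg/L·hr

AUC = 308 mg/L·hr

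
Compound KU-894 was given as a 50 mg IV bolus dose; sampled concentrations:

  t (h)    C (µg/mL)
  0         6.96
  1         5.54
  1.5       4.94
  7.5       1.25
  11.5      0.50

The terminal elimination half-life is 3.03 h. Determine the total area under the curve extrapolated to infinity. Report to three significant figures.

AUC = 33.1 µg/mL·h

Trapezoidal AUC_0→11.5:
  [0→1]: (6.96+5.54)/2 × 1 = 6.25
  [1→1.5]: (5.54+4.94)/2 × 0.5 = 2.62
  [1.5→7.5]: (4.94+1.25)/2 × 6 = 18.57
  [7.5→11.5]: (1.25+0.50)/2 × 4 = 3.5
  Sum = 30.94 µg/mL·h
k_e = ln2 / t½ = 0.693147 / 3.03 = 0.2288 h^-1
Extrapolated tail: C_last / k_e = 0.50 / 0.2288 = 2.185
AUC_0→∞ = 30.94 + 2.185 = 33.125 µg/mL·h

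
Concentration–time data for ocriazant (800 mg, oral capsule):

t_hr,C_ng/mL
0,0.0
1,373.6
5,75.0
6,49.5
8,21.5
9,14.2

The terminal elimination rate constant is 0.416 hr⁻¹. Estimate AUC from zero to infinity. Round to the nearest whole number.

AUC = 1269 ng/mL·hr

Trapezoidal AUC_0→9:
  [0→1]: (0.0+373.6)/2 × 1 = 186.8
  [1→5]: (373.6+75.0)/2 × 4 = 897.2
  [5→6]: (75.0+49.5)/2 × 1 = 62.25
  [6→8]: (49.5+21.5)/2 × 2 = 71.0
  [8→9]: (21.5+14.2)/2 × 1 = 17.85
  Sum = 1235.1 ng/mL·hr
Extrapolated tail: C_last / k_e = 14.2 / 0.416 = 34.135
AUC_0→∞ = 1235.1 + 34.135 = 1269.235 ng/mL·hr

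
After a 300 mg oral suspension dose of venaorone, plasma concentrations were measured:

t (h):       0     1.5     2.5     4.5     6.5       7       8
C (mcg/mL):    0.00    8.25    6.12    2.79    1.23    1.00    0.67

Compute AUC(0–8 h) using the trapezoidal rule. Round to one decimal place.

AUC = 27.7 mcg/mL·h

Trapezoidal AUC_0→8:
  [0→1.5]: (0.00+8.25)/2 × 1.5 = 6.1875
  [1.5→2.5]: (8.25+6.12)/2 × 1 = 7.185
  [2.5→4.5]: (6.12+2.79)/2 × 2 = 8.91
  [4.5→6.5]: (2.79+1.23)/2 × 2 = 4.02
  [6.5→7]: (1.23+1.00)/2 × 0.5 = 0.5575
  [7→8]: (1.00+0.67)/2 × 1 = 0.835
  Sum = 27.695 mcg/mL·h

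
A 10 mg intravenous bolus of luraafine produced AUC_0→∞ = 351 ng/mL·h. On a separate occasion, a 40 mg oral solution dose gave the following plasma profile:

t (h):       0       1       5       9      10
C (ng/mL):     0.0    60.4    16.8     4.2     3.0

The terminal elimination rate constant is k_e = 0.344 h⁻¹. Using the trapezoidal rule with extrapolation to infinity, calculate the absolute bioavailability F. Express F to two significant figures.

F = 0.17

Trapezoidal AUC_0→10 (oral solution):
  [0→1]: (0.0+60.4)/2 × 1 = 30.2
  [1→5]: (60.4+16.8)/2 × 4 = 154.4
  [5→9]: (16.8+4.2)/2 × 4 = 42.0
  [9→10]: (4.2+3.0)/2 × 1 = 3.6
  Sum = 230.2 ng/mL·h
Tail: C_last/k_e = 3.0/0.344 = 8.721
AUC_0→∞ (oral solution) = 230.2 + 8.721 = 238.921 ng/mL·h
F = (AUC_ev/D_ev)/(AUC_iv/D_iv) = (238.921/40)/(351/10) = 5.973025/35.1 = 0.1702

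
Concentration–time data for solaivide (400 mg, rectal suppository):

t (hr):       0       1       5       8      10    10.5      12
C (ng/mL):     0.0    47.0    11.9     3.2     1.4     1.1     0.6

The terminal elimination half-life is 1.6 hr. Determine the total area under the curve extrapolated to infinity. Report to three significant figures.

Trapezoidal AUC_0→12:
  [0→1]: (0.0+47.0)/2 × 1 = 23.5
  [1→5]: (47.0+11.9)/2 × 4 = 117.8
  [5→8]: (11.9+3.2)/2 × 3 = 22.65
  [8→10]: (3.2+1.4)/2 × 2 = 4.6
  [10→10.5]: (1.4+1.1)/2 × 0.5 = 0.625
  [10.5→12]: (1.1+0.6)/2 × 1.5 = 1.275
  Sum = 170.45 ng/mL·hr
k_e = ln2 / t½ = 0.693147 / 1.6 = 0.4332 hr^-1
Extrapolated tail: C_last / k_e = 0.6 / 0.4332 = 1.385
AUC_0→∞ = 170.45 + 1.385 = 171.835 ng/mL·hr

AUC = 172 ng/mL·hr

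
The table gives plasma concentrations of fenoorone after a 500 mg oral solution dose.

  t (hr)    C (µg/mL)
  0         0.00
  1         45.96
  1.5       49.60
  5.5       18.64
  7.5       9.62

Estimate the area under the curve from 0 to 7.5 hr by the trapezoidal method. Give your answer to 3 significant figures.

AUC = 212 µg/mL·hr

Trapezoidal AUC_0→7.5:
  [0→1]: (0.00+45.96)/2 × 1 = 22.98
  [1→1.5]: (45.96+49.60)/2 × 0.5 = 23.89
  [1.5→5.5]: (49.60+18.64)/2 × 4 = 136.48
  [5.5→7.5]: (18.64+9.62)/2 × 2 = 28.26
  Sum = 211.61 µg/mL·hr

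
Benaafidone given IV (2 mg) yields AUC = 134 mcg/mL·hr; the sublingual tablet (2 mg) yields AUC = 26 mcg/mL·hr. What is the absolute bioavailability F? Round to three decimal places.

F = (AUC_ev / D_ev) / (AUC_iv / D_iv)
  = (26/2) / (134/2)
  = 13 / 67 = 0.1940

F = 0.194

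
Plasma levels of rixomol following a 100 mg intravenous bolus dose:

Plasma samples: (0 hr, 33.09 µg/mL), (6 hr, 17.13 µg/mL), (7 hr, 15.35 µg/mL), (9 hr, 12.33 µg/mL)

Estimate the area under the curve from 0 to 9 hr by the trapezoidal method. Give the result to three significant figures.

Trapezoidal AUC_0→9:
  [0→6]: (33.09+17.13)/2 × 6 = 150.66
  [6→7]: (17.13+15.35)/2 × 1 = 16.24
  [7→9]: (15.35+12.33)/2 × 2 = 27.68
  Sum = 194.58 µg/mL·hr

AUC = 195 µg/mL·hr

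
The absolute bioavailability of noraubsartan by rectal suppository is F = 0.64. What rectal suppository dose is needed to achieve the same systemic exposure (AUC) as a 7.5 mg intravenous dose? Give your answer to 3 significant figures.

For equal systemic exposure: F × D_ev = D_iv
D_ev = D_iv / F = 7.5 / 0.64 = 11.71875 mg

D_rectal = 11.7 mg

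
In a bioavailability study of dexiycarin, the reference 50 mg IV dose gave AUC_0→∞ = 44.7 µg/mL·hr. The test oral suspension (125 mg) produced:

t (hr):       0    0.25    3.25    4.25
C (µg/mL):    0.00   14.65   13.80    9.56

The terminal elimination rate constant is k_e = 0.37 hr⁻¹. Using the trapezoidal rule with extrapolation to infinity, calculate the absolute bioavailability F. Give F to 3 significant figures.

Trapezoidal AUC_0→4.25 (oral suspension):
  [0→0.25]: (0.00+14.65)/2 × 0.25 = 1.83125
  [0.25→3.25]: (14.65+13.80)/2 × 3 = 42.675
  [3.25→4.25]: (13.80+9.56)/2 × 1 = 11.68
  Sum = 56.18625 µg/mL·hr
Tail: C_last/k_e = 9.56/0.37 = 25.838
AUC_0→∞ (oral suspension) = 56.18625 + 25.838 = 82.02425 µg/mL·hr
F = (AUC_ev/D_ev)/(AUC_iv/D_iv) = (82.02425/125)/(44.7/50) = 0.656194/0.894 = 0.7340

F = 0.734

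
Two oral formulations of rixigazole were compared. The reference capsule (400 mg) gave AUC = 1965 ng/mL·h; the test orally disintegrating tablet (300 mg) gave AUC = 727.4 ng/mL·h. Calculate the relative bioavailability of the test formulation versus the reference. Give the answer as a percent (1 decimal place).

F_rel = (AUC_test/D_test) / (AUC_ref/D_ref)
      = (727.4/300) / (1965/400)
      = 2.42467 / 4.9125 = 0.4936 = 49.36%

F_rel = 49.4%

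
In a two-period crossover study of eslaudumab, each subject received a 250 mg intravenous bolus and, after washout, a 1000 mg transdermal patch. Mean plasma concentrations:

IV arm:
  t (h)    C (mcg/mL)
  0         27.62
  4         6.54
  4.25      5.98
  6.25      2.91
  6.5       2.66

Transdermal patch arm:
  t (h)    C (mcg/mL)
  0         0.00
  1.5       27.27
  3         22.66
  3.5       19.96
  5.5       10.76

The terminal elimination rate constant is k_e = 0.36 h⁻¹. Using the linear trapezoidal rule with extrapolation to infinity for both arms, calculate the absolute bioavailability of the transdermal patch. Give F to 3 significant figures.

Trapezoidal AUC_0→6.5 (IV):
  [0→4]: (27.62+6.54)/2 × 4 = 68.32
  [4→4.25]: (6.54+5.98)/2 × 0.25 = 1.565
  [4.25→6.25]: (5.98+2.91)/2 × 2 = 8.89
  [6.25→6.5]: (2.91+2.66)/2 × 0.25 = 0.69625
  Sum = 79.47125 mcg/mL·h
IV tail: 2.66/0.36 = 7.389; AUC_iv,0→∞ = 79.47125 + 7.389 = 86.86025 mcg/mL·h
Trapezoidal AUC_0→5.5 (transdermal patch):
  [0→1.5]: (0.00+27.27)/2 × 1.5 = 20.4525
  [1.5→3]: (27.27+22.66)/2 × 1.5 = 37.4475
  [3→3.5]: (22.66+19.96)/2 × 0.5 = 10.655
  [3.5→5.5]: (19.96+10.76)/2 × 2 = 30.72
  Sum = 99.275 mcg/mL·h
transdermal patch tail: 10.76/0.36 = 29.889; AUC_ev,0→∞ = 99.275 + 29.889 = 129.164 mcg/mL·h
F = (AUC_ev/D_ev)/(AUC_iv/D_iv) = (129.164/1000)/(86.86025/250) = 0.129164/0.347441 = 0.3718

F = 0.372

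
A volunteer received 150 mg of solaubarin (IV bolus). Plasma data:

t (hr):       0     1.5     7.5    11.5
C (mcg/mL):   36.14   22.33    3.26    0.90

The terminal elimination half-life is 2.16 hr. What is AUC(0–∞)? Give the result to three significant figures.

Trapezoidal AUC_0→11.5:
  [0→1.5]: (36.14+22.33)/2 × 1.5 = 43.8525
  [1.5→7.5]: (22.33+3.26)/2 × 6 = 76.77
  [7.5→11.5]: (3.26+0.90)/2 × 4 = 8.32
  Sum = 128.9425 mcg/mL·hr
k_e = ln2 / t½ = 0.693147 / 2.16 = 0.3209 hr^-1
Extrapolated tail: C_last / k_e = 0.90 / 0.3209 = 2.805
AUC_0→∞ = 128.9425 + 2.805 = 131.7475 mcg/mL·hr

AUC = 132 mcg/mL·hr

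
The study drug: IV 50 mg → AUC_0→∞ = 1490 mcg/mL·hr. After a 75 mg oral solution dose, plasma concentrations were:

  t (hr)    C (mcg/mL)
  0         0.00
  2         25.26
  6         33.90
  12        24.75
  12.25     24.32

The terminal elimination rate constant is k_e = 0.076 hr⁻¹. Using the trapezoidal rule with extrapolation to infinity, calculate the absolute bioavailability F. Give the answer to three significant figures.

F = 0.289

Trapezoidal AUC_0→12.25 (oral solution):
  [0→2]: (0.00+25.26)/2 × 2 = 25.26
  [2→6]: (25.26+33.90)/2 × 4 = 118.32
  [6→12]: (33.90+24.75)/2 × 6 = 175.95
  [12→12.25]: (24.75+24.32)/2 × 0.25 = 6.13375
  Sum = 325.66375 mcg/mL·hr
Tail: C_last/k_e = 24.32/0.076 = 320.000
AUC_0→∞ (oral solution) = 325.66375 + 320.000 = 645.66375 mcg/mL·hr
F = (AUC_ev/D_ev)/(AUC_iv/D_iv) = (645.66375/75)/(1490/50) = 8.60885/29.8 = 0.2889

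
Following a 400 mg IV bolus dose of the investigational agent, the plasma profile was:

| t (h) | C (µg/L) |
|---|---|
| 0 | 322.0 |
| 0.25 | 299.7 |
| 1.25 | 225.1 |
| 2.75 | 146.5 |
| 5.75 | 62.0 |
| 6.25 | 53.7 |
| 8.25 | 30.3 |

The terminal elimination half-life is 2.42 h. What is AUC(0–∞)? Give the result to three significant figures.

AUC = 1150 µg/L·h

Trapezoidal AUC_0→8.25:
  [0→0.25]: (322.0+299.7)/2 × 0.25 = 77.7125
  [0.25→1.25]: (299.7+225.1)/2 × 1 = 262.4
  [1.25→2.75]: (225.1+146.5)/2 × 1.5 = 278.7
  [2.75→5.75]: (146.5+62.0)/2 × 3 = 312.75
  [5.75→6.25]: (62.0+53.7)/2 × 0.5 = 28.925
  [6.25→8.25]: (53.7+30.3)/2 × 2 = 84.0
  Sum = 1044.4875 µg/L·h
k_e = ln2 / t½ = 0.693147 / 2.42 = 0.2864 h^-1
Extrapolated tail: C_last / k_e = 30.3 / 0.2864 = 105.796
AUC_0→∞ = 1044.4875 + 105.796 = 1150.2835 µg/L·h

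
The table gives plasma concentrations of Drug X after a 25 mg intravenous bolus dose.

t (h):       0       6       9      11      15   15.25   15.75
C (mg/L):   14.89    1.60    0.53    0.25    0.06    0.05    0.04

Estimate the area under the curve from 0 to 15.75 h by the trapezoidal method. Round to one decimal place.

AUC = 54.1 mg/L·h

Trapezoidal AUC_0→15.75:
  [0→6]: (14.89+1.60)/2 × 6 = 49.47
  [6→9]: (1.60+0.53)/2 × 3 = 3.195
  [9→11]: (0.53+0.25)/2 × 2 = 0.78
  [11→15]: (0.25+0.06)/2 × 4 = 0.62
  [15→15.25]: (0.06+0.05)/2 × 0.25 = 0.01375
  [15.25→15.75]: (0.05+0.04)/2 × 0.5 = 0.0225
  Sum = 54.10125 mg/L·h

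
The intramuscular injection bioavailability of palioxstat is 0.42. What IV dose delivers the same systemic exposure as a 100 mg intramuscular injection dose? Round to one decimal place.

D_iv = 42.0 mg

Systemic exposure from an extravascular dose = F × D_ev, so the equivalent IV dose is F × D_ev.
D_iv = F × D_ev = 0.42 × 100 = 42 mg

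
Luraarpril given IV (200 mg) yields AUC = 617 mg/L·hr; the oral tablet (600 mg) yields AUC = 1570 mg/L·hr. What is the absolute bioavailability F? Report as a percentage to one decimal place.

F = 84.8%

F = (AUC_ev / D_ev) / (AUC_iv / D_iv)
  = (1570/600) / (617/200)
  = 2.61667 / 3.085 = 0.8482
  = 84.82%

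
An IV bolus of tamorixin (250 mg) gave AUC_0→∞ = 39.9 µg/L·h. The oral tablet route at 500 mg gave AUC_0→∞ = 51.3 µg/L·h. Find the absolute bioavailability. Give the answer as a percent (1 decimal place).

F = 64.3%

F = (AUC_ev / D_ev) / (AUC_iv / D_iv)
  = (51.3/500) / (39.9/250)
  = 0.1026 / 0.1596 = 0.6429
  = 64.29%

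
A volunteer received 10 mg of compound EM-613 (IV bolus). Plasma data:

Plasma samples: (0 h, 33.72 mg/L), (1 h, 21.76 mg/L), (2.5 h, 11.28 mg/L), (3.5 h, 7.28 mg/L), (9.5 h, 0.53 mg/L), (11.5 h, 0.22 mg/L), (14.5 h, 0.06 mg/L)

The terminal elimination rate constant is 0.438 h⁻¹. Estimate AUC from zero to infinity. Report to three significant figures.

Trapezoidal AUC_0→14.5:
  [0→1]: (33.72+21.76)/2 × 1 = 27.74
  [1→2.5]: (21.76+11.28)/2 × 1.5 = 24.78
  [2.5→3.5]: (11.28+7.28)/2 × 1 = 9.28
  [3.5→9.5]: (7.28+0.53)/2 × 6 = 23.43
  [9.5→11.5]: (0.53+0.22)/2 × 2 = 0.75
  [11.5→14.5]: (0.22+0.06)/2 × 3 = 0.42
  Sum = 86.4 mg/L·h
Extrapolated tail: C_last / k_e = 0.06 / 0.438 = 0.137
AUC_0→∞ = 86.4 + 0.137 = 86.537 mg/L·h

AUC = 86.5 mg/L·h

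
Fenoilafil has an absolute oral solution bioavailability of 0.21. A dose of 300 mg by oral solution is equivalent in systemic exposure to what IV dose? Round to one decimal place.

Systemic exposure from an extravascular dose = F × D_ev, so the equivalent IV dose is F × D_ev.
D_iv = F × D_ev = 0.21 × 300 = 63 mg

D_iv = 63.0 mg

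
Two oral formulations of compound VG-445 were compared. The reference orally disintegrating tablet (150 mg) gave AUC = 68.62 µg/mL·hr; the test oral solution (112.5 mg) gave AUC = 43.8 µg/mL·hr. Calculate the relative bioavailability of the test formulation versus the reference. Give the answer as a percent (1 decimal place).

F_rel = (AUC_test/D_test) / (AUC_ref/D_ref)
      = (43.8/112.5) / (68.62/150)
      = 0.389333 / 0.457467 = 0.8511 = 85.11%

F_rel = 85.1%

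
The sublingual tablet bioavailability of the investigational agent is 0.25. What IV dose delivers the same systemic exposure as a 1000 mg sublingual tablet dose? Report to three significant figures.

Systemic exposure from an extravascular dose = F × D_ev, so the equivalent IV dose is F × D_ev.
D_iv = F × D_ev = 0.25 × 1000 = 250 mg

D_iv = 250 mg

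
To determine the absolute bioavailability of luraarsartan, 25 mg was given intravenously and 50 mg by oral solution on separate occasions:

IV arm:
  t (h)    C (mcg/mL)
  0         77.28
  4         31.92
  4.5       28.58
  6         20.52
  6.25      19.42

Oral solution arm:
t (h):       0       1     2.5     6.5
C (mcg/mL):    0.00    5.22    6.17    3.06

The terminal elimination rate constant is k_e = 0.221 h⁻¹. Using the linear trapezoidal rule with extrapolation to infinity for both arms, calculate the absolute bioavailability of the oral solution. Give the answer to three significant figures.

F = 0.0598

Trapezoidal AUC_0→6.25 (IV):
  [0→4]: (77.28+31.92)/2 × 4 = 218.4
  [4→4.5]: (31.92+28.58)/2 × 0.5 = 15.125
  [4.5→6]: (28.58+20.52)/2 × 1.5 = 36.825
  [6→6.25]: (20.52+19.42)/2 × 0.25 = 4.9925
  Sum = 275.3425 mcg/mL·h
IV tail: 19.42/0.221 = 87.873; AUC_iv,0→∞ = 275.3425 + 87.873 = 363.2155 mcg/mL·h
Trapezoidal AUC_0→6.5 (oral solution):
  [0→1]: (0.00+5.22)/2 × 1 = 2.61
  [1→2.5]: (5.22+6.17)/2 × 1.5 = 8.5425
  [2.5→6.5]: (6.17+3.06)/2 × 4 = 18.46
  Sum = 29.6125 mcg/mL·h
oral solution tail: 3.06/0.221 = 13.846; AUC_ev,0→∞ = 29.6125 + 13.846 = 43.4585 mcg/mL·h
F = (AUC_ev/D_ev)/(AUC_iv/D_iv) = (43.4585/50)/(363.2155/25) = 0.86917/14.52862 = 0.0598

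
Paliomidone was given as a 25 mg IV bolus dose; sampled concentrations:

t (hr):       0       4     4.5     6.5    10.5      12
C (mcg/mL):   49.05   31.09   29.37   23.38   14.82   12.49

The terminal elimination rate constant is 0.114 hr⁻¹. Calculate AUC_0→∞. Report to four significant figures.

Trapezoidal AUC_0→12:
  [0→4]: (49.05+31.09)/2 × 4 = 160.28
  [4→4.5]: (31.09+29.37)/2 × 0.5 = 15.115
  [4.5→6.5]: (29.37+23.38)/2 × 2 = 52.75
  [6.5→10.5]: (23.38+14.82)/2 × 4 = 76.4
  [10.5→12]: (14.82+12.49)/2 × 1.5 = 20.4825
  Sum = 325.0275 mcg/mL·hr
Extrapolated tail: C_last / k_e = 12.49 / 0.114 = 109.561
AUC_0→∞ = 325.0275 + 109.561 = 434.5885 mcg/mL·hr

AUC = 434.6 mcg/mL·hr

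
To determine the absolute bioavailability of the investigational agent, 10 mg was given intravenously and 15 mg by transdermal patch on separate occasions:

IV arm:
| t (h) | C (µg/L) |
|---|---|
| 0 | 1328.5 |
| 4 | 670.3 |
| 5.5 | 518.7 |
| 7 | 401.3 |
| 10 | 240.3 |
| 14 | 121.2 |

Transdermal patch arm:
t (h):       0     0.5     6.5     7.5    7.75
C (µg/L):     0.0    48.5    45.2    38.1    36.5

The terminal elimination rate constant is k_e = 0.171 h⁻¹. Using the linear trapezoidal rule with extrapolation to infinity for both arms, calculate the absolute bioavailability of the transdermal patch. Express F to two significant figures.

F = 0.047

Trapezoidal AUC_0→14 (IV):
  [0→4]: (1328.5+670.3)/2 × 4 = 3997.6
  [4→5.5]: (670.3+518.7)/2 × 1.5 = 891.75
  [5.5→7]: (518.7+401.3)/2 × 1.5 = 690.0
  [7→10]: (401.3+240.3)/2 × 3 = 962.4
  [10→14]: (240.3+121.2)/2 × 4 = 723.0
  Sum = 7264.75 µg/L·h
IV tail: 121.2/0.171 = 708.772; AUC_iv,0→∞ = 7264.75 + 708.772 = 7973.522 µg/L·h
Trapezoidal AUC_0→7.75 (transdermal patch):
  [0→0.5]: (0.0+48.5)/2 × 0.5 = 12.125
  [0.5→6.5]: (48.5+45.2)/2 × 6 = 281.1
  [6.5→7.5]: (45.2+38.1)/2 × 1 = 41.65
  [7.5→7.75]: (38.1+36.5)/2 × 0.25 = 9.325
  Sum = 344.2 µg/L·h
transdermal patch tail: 36.5/0.171 = 213.450; AUC_ev,0→∞ = 344.2 + 213.450 = 557.65 µg/L·h
F = (AUC_ev/D_ev)/(AUC_iv/D_iv) = (557.65/15)/(7973.522/10) = 37.1767/797.3522 = 0.0466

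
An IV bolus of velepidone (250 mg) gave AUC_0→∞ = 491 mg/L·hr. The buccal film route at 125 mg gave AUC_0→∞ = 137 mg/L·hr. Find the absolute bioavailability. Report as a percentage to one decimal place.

F = 55.8%

F = (AUC_ev / D_ev) / (AUC_iv / D_iv)
  = (137/125) / (491/250)
  = 1.096 / 1.964 = 0.5580
  = 55.80%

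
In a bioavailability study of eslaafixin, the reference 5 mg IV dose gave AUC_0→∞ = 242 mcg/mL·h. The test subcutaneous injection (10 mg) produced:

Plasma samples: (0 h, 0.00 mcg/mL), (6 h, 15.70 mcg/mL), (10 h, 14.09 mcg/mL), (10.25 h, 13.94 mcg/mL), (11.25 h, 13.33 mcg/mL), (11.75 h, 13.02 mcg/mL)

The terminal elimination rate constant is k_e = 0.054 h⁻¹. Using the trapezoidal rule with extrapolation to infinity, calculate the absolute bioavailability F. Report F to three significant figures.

F = 0.768

Trapezoidal AUC_0→11.75 (subcutaneous injection):
  [0→6]: (0.00+15.70)/2 × 6 = 47.1
  [6→10]: (15.70+14.09)/2 × 4 = 59.58
  [10→10.25]: (14.09+13.94)/2 × 0.25 = 3.50375
  [10.25→11.25]: (13.94+13.33)/2 × 1 = 13.635
  [11.25→11.75]: (13.33+13.02)/2 × 0.5 = 6.5875
  Sum = 130.40625 mcg/mL·h
Tail: C_last/k_e = 13.02/0.054 = 241.111
AUC_0→∞ (subcutaneous injection) = 130.40625 + 241.111 = 371.51725 mcg/mL·h
F = (AUC_ev/D_ev)/(AUC_iv/D_iv) = (371.51725/10)/(242/5) = 37.151725/48.4 = 0.7676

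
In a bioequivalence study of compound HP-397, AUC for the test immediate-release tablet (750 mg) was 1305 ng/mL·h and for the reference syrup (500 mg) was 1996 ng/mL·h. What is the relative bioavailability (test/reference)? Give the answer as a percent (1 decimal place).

F_rel = (AUC_test/D_test) / (AUC_ref/D_ref)
      = (1305/750) / (1996/500)
      = 1.74 / 3.992 = 0.4359 = 43.59%

F_rel = 43.6%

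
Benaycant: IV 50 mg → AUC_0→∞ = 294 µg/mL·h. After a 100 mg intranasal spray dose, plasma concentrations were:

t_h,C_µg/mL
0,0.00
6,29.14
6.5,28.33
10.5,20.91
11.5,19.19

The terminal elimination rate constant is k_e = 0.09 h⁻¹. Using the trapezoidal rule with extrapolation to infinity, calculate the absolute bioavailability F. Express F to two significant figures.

Trapezoidal AUC_0→11.5 (intranasal spray):
  [0→6]: (0.00+29.14)/2 × 6 = 87.42
  [6→6.5]: (29.14+28.33)/2 × 0.5 = 14.3675
  [6.5→10.5]: (28.33+20.91)/2 × 4 = 98.48
  [10.5→11.5]: (20.91+19.19)/2 × 1 = 20.05
  Sum = 220.3175 µg/mL·h
Tail: C_last/k_e = 19.19/0.09 = 213.222
AUC_0→∞ (intranasal spray) = 220.3175 + 213.222 = 433.5395 µg/mL·h
F = (AUC_ev/D_ev)/(AUC_iv/D_iv) = (433.5395/100)/(294/50) = 4.335395/5.88 = 0.7373

F = 0.74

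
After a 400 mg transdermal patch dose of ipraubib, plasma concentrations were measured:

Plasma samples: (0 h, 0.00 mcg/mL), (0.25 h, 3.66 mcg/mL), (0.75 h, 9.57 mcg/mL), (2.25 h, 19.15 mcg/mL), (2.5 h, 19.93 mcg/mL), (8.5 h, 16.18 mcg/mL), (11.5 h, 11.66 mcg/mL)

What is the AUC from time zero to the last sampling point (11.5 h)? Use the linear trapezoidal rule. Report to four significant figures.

AUC = 180.3 mcg/mL·h

Trapezoidal AUC_0→11.5:
  [0→0.25]: (0.00+3.66)/2 × 0.25 = 0.4575
  [0.25→0.75]: (3.66+9.57)/2 × 0.5 = 3.3075
  [0.75→2.25]: (9.57+19.15)/2 × 1.5 = 21.54
  [2.25→2.5]: (19.15+19.93)/2 × 0.25 = 4.885
  [2.5→8.5]: (19.93+16.18)/2 × 6 = 108.33
  [8.5→11.5]: (16.18+11.66)/2 × 3 = 41.76
  Sum = 180.28 mcg/mL·h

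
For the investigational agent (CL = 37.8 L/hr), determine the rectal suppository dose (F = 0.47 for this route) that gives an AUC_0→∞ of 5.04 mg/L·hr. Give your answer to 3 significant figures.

Dose = CL × AUC_0→∞ / F
     = 37.8 × 5.04 / 0.47 = 405.345 mg

Dose = 405 mg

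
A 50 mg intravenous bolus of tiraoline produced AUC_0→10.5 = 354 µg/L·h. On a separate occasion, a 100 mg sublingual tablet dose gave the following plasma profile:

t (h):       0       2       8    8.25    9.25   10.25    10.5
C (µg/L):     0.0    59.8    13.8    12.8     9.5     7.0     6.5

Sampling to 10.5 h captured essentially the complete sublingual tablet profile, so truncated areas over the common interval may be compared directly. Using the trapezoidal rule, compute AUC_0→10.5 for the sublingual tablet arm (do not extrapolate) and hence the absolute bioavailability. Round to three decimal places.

F = 0.431

Trapezoidal AUC_0→10.5 (sublingual tablet):
  [0→2]: (0.0+59.8)/2 × 2 = 59.8
  [2→8]: (59.8+13.8)/2 × 6 = 220.8
  [8→8.25]: (13.8+12.8)/2 × 0.25 = 3.325
  [8.25→9.25]: (12.8+9.5)/2 × 1 = 11.15
  [9.25→10.25]: (9.5+7.0)/2 × 1 = 8.25
  [10.25→10.5]: (7.0+6.5)/2 × 0.25 = 1.6875
  Sum = 305.0125 µg/L·h
F = (AUC_ev/D_ev)/(AUC_iv/D_iv) = (305.0125/100)/(354/50) = 3.050125/7.08 = 0.4308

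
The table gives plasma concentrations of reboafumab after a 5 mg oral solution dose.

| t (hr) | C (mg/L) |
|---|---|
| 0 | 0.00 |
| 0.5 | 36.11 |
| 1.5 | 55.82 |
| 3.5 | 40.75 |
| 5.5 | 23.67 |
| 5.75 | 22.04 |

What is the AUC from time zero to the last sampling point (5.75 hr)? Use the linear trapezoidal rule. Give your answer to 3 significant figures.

Trapezoidal AUC_0→5.75:
  [0→0.5]: (0.00+36.11)/2 × 0.5 = 9.0275
  [0.5→1.5]: (36.11+55.82)/2 × 1 = 45.965
  [1.5→3.5]: (55.82+40.75)/2 × 2 = 96.57
  [3.5→5.5]: (40.75+23.67)/2 × 2 = 64.42
  [5.5→5.75]: (23.67+22.04)/2 × 0.25 = 5.71375
  Sum = 221.69625 mg/L·hr

AUC = 222 mg/L·hr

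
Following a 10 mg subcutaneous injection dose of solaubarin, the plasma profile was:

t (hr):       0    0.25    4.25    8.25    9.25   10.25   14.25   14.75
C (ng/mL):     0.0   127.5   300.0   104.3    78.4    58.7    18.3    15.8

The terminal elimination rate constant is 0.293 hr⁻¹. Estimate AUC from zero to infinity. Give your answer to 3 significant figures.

Trapezoidal AUC_0→14.75:
  [0→0.25]: (0.0+127.5)/2 × 0.25 = 15.9375
  [0.25→4.25]: (127.5+300.0)/2 × 4 = 855.0
  [4.25→8.25]: (300.0+104.3)/2 × 4 = 808.6
  [8.25→9.25]: (104.3+78.4)/2 × 1 = 91.35
  [9.25→10.25]: (78.4+58.7)/2 × 1 = 68.55
  [10.25→14.25]: (58.7+18.3)/2 × 4 = 154.0
  [14.25→14.75]: (18.3+15.8)/2 × 0.5 = 8.525
  Sum = 2001.9625 ng/mL·hr
Extrapolated tail: C_last / k_e = 15.8 / 0.293 = 53.925
AUC_0→∞ = 2001.9625 + 53.925 = 2055.8875 ng/mL·hr

AUC = 2060 ng/mL·hr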